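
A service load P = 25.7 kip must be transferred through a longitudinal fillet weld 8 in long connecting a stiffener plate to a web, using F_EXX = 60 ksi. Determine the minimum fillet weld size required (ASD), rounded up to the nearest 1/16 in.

Total weld length L = 8 in.
Required throat t_e = P × Ω / (0.6 F_EXX × L) = 25.7 × 2.0 / (0.6 × 60 × 8) = 0.1785 in.
Required leg w = t_e / 0.707 = 0.2524 in → use 5/16 in.

w = 5/16 in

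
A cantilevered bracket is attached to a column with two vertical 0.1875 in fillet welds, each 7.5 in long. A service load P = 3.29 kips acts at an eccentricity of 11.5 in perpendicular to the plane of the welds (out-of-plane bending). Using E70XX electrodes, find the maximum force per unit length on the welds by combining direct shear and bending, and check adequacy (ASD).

f_max ≈ 2.03 kip/in; adequate

E70XX → F_EXX = 70 ksi.
L_w = 2 × 7.5 = 15 in; section modulus (unit throat) S = 2 × L²/6 = 18.75 in².
Direct shear f_v = P/L_w = 3.29/15 = 0.2193 kip/in.
Moment M = P × e = 3.29 × 11.5 = 37.835 kip·in; bending f_b = M/S = 2.018 kip/in.
f_max = √(f_v² + f_b²) = √(0.2193² + 2.018²) = 2.03 kip/in.
r_n/Ω = (1/2.0) × 0.6 × 70 × (0.707 × 0.1875) = 2.784 kip/in → adequate.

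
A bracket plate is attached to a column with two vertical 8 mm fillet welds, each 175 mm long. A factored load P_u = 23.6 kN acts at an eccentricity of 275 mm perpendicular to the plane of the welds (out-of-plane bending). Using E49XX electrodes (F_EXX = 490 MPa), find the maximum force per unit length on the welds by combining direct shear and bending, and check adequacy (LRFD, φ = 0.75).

f_max ≈ 639 N/mm; adequate

L_w = 2 × 175 = 350 mm; section modulus (unit throat) S = 2 × L²/6 = 10210 mm².
Direct shear f_v = P/L_w = 23.6×10³/350 = 67.43 N/mm.
Moment M = P × e = 23.6×10³ × 275 = 6490000 N·mm; bending f_b = M/S = 635.8 N/mm.
f_max = √(f_v² + f_b²) = √(67.43² + 635.8²) = 639.3 N/mm.
φr_n = 0.75 × 0.6 × 490 × (0.707 × 8) = 1247 N/mm → adequate.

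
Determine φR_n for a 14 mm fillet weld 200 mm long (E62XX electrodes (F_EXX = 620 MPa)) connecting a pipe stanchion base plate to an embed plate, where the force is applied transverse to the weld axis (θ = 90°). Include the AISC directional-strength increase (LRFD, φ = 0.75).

φR_n ≈ 828 kN

t_e = 0.707 × 14 = 9.898 mm; A_we = 9.898 × 200 = 1980 mm².
Directional factor: 1.0 + 0.5 sin^1.5(90°) = 1.5.
F_nw = 0.6 × 620 × 1.5 = 558 MPa.
φR_n = 0.75 × 558 × 1980 × 10⁻³ = 828.5 kN.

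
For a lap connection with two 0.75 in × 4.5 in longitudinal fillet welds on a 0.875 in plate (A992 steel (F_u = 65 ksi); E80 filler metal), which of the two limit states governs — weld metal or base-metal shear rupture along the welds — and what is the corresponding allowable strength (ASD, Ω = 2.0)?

R_n/Ω ≈ 115 kips (weld metal governs)

E80XX → F_EXX = 80 ksi.
t_e = 0.707 × 0.75 = 0.5302 in; L = 9 in.
Weld metal: R_n/Ω = (1/2.0) × 0.6 × 80 × 0.5302 × 9 = 114.5 kips.
Base metal (shear rupture): R_n/Ω = (1/2.0) × 0.6 × 65 × 0.875 × 9 = 153.6 kips.
Governing: weld metal.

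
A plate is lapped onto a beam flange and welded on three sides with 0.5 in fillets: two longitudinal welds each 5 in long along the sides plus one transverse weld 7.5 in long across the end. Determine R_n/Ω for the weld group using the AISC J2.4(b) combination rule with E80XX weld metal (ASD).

E80XX → F_EXX = 80 ksi.
t_e = 0.707 × 0.5 = 0.3535 in.
R_nwl = 0.6 × 80 × 0.3535 × 10 = 169.7 kip (longitudinal, 2 welds).
R_nwt = 0.6 × 80 × 0.3535 × 7.5 = 127.3 kip (transverse, base value).
(i) R_nwl + R_nwt = 296.9 kip; (ii) 0.85 R_nwl + 1.5 R_nwt = 335.1 kip.
R_n = max = 335.1 kip [governs: (ii)]; R_n/Ω = 167.6 kip.

R_n/Ω ≈ 168 kip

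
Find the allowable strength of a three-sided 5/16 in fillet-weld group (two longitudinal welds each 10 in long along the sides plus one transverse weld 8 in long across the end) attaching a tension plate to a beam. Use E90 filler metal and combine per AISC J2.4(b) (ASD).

R_n/Ω ≈ 173 kips

E90XX → F_EXX = 90 ksi.
t_e = 0.707 × 0.3125 = 0.2209 in.
R_nwl = 0.6 × 90 × 0.2209 × 20 = 238.6 kips (longitudinal, 2 welds).
R_nwt = 0.6 × 90 × 0.2209 × 8 = 95.44 kips (transverse, base value).
(i) R_nwl + R_nwt = 334.1 kips; (ii) 0.85 R_nwl + 1.5 R_nwt = 346 kips.
R_n = max = 346 kips [governs: (ii)]; R_n/Ω = 173 kips.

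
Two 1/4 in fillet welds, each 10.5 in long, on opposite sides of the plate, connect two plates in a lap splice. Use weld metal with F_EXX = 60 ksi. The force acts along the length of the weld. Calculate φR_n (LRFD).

Effective throat t_e = 0.707 × 0.25 = 0.1767 in.
Total length L = 21 in; A_we = 0.1767 × 21 = 3.712 in².
F_nw = 0.6 F_EXX = 0.6 × 60 = 36 ksi.
φR_n = 0.75 × 36 × 3.712 = 100.2 kips.

φR_n ≈ 100 kips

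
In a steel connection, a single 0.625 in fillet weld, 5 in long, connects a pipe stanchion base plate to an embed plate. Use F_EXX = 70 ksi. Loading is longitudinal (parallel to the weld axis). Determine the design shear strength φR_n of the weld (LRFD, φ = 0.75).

Effective throat t_e = 0.707 × 0.625 = 0.4419 in.
Total length L = 5 in; A_we = 0.4419 × 5 = 2.209 in².
F_nw = 0.6 F_EXX = 0.6 × 70 = 42 ksi.
φR_n = 0.75 × 42 × 2.209 = 69.6 kips.

φR_n ≈ 69.6 kips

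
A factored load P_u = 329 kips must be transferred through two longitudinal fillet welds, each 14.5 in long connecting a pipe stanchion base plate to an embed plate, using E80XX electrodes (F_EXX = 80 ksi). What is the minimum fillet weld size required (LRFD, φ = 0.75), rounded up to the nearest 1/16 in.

w = 1/2 in

Total weld length L = 29 in.
Required throat t_e = P_u / (φ × 0.6 F_EXX × L) = 329 / (0.75 × 0.6 × 80 × 29) = 0.3151 in.
Required leg w = t_e / 0.707 = 0.4457 in → use 1/2 in.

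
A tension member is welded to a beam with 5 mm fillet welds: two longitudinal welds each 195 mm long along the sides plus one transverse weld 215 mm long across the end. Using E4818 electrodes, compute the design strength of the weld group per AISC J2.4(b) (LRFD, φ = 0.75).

φR_n ≈ 499 kN

E48XX → F_EXX = 480 MPa.
t_e = 0.707 × 5 = 3.535 mm.
R_nwl = 0.6 × 480 × 3.535 × 390 × 10⁻³ = 397.1 kN (longitudinal, 2 welds).
R_nwt = 0.6 × 480 × 3.535 × 215 × 10⁻³ = 218.9 kN (transverse, base value).
(i) R_nwl + R_nwt = 615.9 kN; (ii) 0.85 R_nwl + 1.5 R_nwt = 665.8 kN.
R_n = max = 665.8 kN [governs: (ii)]; φR_n = 499.4 kN.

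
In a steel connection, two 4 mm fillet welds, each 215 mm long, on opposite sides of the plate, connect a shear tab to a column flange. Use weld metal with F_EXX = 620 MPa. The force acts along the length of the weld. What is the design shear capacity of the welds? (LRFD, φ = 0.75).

φR_n ≈ 339 kN

Effective throat t_e = 0.707 × 4 = 2.828 mm.
Total length L = 430 mm; A_we = 2.828 × 430 = 1216 mm².
F_nw = 0.6 F_EXX = 0.6 × 620 = 372 MPa.
φR_n = 0.75 × 372 × 1216 × 10⁻³ = 339.3 kN.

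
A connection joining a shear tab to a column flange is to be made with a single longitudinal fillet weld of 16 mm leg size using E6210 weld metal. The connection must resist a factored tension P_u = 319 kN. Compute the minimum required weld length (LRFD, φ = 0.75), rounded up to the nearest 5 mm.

L = 105 mm

E62XX → F_EXX = 620 MPa.
Throat t_e = 0.707 × 16 = 11.31 mm.
φr_n = 0.75 × 0.6 × 620 × 11.31 × 10⁻³ = 3.156 kN/mm.
L_req = P_u / φr_n = 319 / 3.156 = 101.1 mm total.
Round up → use L = 105 mm.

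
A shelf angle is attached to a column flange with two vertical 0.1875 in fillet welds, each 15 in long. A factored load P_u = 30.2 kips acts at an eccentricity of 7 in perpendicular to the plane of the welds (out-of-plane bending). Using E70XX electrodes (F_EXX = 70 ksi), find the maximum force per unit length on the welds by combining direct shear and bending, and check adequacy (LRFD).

f_max ≈ 2.99 kip/in; adequate

L_w = 2 × 15 = 30 in; section modulus (unit throat) S = 2 × L²/6 = 75 in².
Direct shear f_v = P/L_w = 30.2/30 = 1.007 kip/in.
Moment M = P × e = 30.2 × 7 = 211.4 kip·in; bending f_b = M/S = 2.819 kip/in.
f_max = √(f_v² + f_b²) = √(1.007² + 2.819²) = 2.993 kip/in.
φr_n = 0.75 × 0.6 × 70 × (0.707 × 0.1875) = 4.176 kip/in → adequate.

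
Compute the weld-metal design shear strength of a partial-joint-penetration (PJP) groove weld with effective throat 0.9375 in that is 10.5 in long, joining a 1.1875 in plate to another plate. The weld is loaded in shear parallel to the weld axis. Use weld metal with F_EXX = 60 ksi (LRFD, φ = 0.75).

Effective throat (given) t_e = 0.9375 in.
A_we = 0.9375 × 10.5 = 9.844 in².
F_nw = 0.6 F_EXX = 36 ksi.
φR_n = 0.75 × 36 × 9.844 = 265.8 kip.

φR_n ≈ 266 kip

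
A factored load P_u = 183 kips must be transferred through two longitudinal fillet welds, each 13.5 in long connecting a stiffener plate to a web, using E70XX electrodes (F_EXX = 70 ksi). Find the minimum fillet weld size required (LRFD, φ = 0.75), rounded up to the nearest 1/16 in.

Total weld length L = 27 in.
Required throat t_e = P_u / (φ × 0.6 F_EXX × L) = 183 / (0.75 × 0.6 × 70 × 27) = 0.2152 in.
Required leg w = t_e / 0.707 = 0.3043 in → use 5/16 in.

w = 5/16 in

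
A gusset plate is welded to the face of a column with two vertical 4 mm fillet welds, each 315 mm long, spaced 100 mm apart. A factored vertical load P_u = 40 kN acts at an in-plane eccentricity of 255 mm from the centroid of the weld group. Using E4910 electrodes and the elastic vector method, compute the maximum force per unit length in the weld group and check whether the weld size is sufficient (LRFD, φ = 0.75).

E49XX → F_EXX = 490 MPa.
Total weld length L_w = 630 mm. Treat welds as unit-width lines.
Polar moment about centroid: J = 2[d³/12 + d(b/2)²] = 2[315³/12 + 315×50²] = 6784000 mm³.
Direct shear f_v = P/L_w = 40×10³ / 630 = 63.49 N/mm (vertical).
Torsion M = P·e = 40×10³ × 255 = 10200000 N·mm.
Critical point at (x, y) = (50, 157.5) from centroid. f_tx = M·y/J = 236.8 N/mm; f_ty = M·x/J = 75.17 N/mm.
Resultant f_max = √[f_tx² + (f_v + f_ty)²] = √[236.8² + (63.49 + 75.17)²] = 274.4 N/mm.
Capacity per unit length: φr_n = 0.75 × 0.6 × 490 × (0.707 × 4) = 623.6 N/mm.
274.4 ≤ 623.6 → adequate.

f_max ≈ 274 N/mm; adequate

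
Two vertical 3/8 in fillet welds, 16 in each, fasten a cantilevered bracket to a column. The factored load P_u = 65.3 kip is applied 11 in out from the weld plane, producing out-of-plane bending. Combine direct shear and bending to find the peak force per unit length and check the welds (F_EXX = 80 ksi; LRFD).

L_w = 2 × 16 = 32 in; section modulus (unit throat) S = 2 × L²/6 = 85.33 in².
Direct shear f_v = P/L_w = 65.3/32 = 2.041 kip/in.
Moment M = P × e = 65.3 × 11 = 718.3 kip·in; bending f_b = M/S = 8.418 kip/in.
f_max = √(f_v² + f_b²) = √(2.041² + 8.418²) = 8.661 kip/in.
φr_n = 0.75 × 0.6 × 80 × (0.707 × 0.375) = 9.544 kip/in → adequate.

f_max ≈ 8.66 kip/in; adequate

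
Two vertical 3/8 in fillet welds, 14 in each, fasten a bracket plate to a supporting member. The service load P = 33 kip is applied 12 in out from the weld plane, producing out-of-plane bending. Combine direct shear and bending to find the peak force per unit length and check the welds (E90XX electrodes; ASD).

f_max ≈ 6.17 kip/in; adequate

E90XX → F_EXX = 90 ksi.
L_w = 2 × 14 = 28 in; section modulus (unit throat) S = 2 × L²/6 = 65.33 in².
Direct shear f_v = P/L_w = 33/28 = 1.179 kip/in.
Moment M = P × e = 33 × 12 = 396 kip·in; bending f_b = M/S = 6.061 kip/in.
f_max = √(f_v² + f_b²) = √(1.179² + 6.061²) = 6.175 kip/in.
r_n/Ω = (1/2.0) × 0.6 × 90 × (0.707 × 0.375) = 7.158 kip/in → adequate.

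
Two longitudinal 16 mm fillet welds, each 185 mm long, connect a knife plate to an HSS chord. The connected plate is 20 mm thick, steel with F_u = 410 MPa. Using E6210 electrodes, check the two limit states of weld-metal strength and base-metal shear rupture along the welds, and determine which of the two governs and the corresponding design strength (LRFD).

φR_n ≈ 1170 kN (weld metal governs)

E62XX → F_EXX = 620 MPa.
t_e = 0.707 × 16 = 11.31 mm; L = 370 mm.
Weld metal: φR_n = 0.75 × 0.6 × 620 × 11.31 × 370 × 10⁻³ = 1168 kN.
Base metal (shear rupture): φR_n = 0.75 × 0.6 × 410 × 20 × 370 × 10⁻³ = 1365 kN.
Governing: weld metal.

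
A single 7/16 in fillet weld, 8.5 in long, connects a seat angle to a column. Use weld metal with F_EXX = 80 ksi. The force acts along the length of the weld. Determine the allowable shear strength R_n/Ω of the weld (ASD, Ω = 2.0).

Effective throat t_e = 0.707 × 0.4375 = 0.3093 in.
Total length L = 8.5 in; A_we = 0.3093 × 8.5 = 2.629 in².
F_nw = 0.6 F_EXX = 0.6 × 80 = 48 ksi.
R_n = 48 × 2.629 = 126.2 kips; R_n/Ω = 126.2/2.0 = 63.1 kips.

R_n/Ω ≈ 63.1 kips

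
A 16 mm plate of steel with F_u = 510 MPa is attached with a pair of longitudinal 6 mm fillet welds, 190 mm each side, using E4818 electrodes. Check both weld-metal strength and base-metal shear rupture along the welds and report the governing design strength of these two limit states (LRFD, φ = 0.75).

φR_n ≈ 348 kN (weld metal governs)

E48XX → F_EXX = 480 MPa.
t_e = 0.707 × 6 = 4.242 mm; L = 380 mm.
Weld metal: φR_n = 0.75 × 0.6 × 480 × 4.242 × 380 × 10⁻³ = 348.2 kN.
Base metal (shear rupture): φR_n = 0.75 × 0.6 × 510 × 16 × 380 × 10⁻³ = 1395 kN.
Governing: weld metal.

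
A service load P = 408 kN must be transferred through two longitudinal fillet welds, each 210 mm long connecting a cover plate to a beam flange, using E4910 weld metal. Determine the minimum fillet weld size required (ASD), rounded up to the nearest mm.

w = 10 mm

E49XX → F_EXX = 490 MPa.
Total weld length L = 420 mm.
Required throat t_e = P × Ω / (0.6 F_EXX × L) = 408 × 2.0 / (0.6 × 490 × 420 × 10⁻³) = 6.608 mm.
Required leg w = t_e / 0.707 = 9.347 mm → use 10 mm.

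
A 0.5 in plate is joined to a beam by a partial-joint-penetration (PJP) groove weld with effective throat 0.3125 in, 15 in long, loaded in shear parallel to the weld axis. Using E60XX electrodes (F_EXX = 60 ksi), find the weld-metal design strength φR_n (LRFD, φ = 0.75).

Effective throat (given) t_e = 0.3125 in.
A_we = 0.3125 × 15 = 4.688 in².
F_nw = 0.6 F_EXX = 36 ksi.
φR_n = 0.75 × 36 × 4.688 = 126.6 kip.

φR_n ≈ 127 kip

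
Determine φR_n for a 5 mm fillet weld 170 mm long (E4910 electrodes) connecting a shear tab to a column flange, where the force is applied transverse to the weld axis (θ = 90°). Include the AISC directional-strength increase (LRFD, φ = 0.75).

φR_n ≈ 199 kN

E49XX → F_EXX = 490 MPa.
t_e = 0.707 × 5 = 3.535 mm; A_we = 3.535 × 170 = 600.9 mm².
Directional factor: 1.0 + 0.5 sin^1.5(90°) = 1.5.
F_nw = 0.6 × 490 × 1.5 = 441 MPa.
φR_n = 0.75 × 441 × 600.9 × 10⁻³ = 198.8 kN.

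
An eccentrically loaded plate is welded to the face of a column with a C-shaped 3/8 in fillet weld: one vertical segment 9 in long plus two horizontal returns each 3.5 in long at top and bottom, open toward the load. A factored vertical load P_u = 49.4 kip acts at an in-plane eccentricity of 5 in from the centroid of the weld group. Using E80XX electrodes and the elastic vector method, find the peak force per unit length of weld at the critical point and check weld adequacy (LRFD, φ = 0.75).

E80XX → F_EXX = 80 ksi.
Total weld length L_w = 16 in. Treat welds as unit-width lines.
Centroid: x̄ = 2×3.5×1.75 / 16 = 0.7656 in from the vertical weld.
Polar moment about centroid: J = I_x + I_y = [9³/12 + 2×3.5×4.5²] + [9×0.7656² + 2(3.5³/12 + 3.5×0.9844²)] = 221.7 in³.
Direct shear f_v = P/L_w = 49.4 / 16 = 3.087 kip/in (vertical).
Torsion M = P·e = 49.4 × 5 = 247 kip·in.
Critical point at (x, y) = (2.734, 4.5) from centroid. f_tx = M·y/J = 5.013 kip/in; f_ty = M·x/J = 3.046 kip/in.
Resultant f_max = √[f_tx² + (f_v + f_ty)²] = √[5.013² + (3.087 + 3.046)²] = 7.922 kip/in.
Capacity per unit length: φr_n = 0.75 × 0.6 × 80 × (0.707 × 0.375) = 9.544 kip/in.
7.922 ≤ 9.544 → adequate.

f_max ≈ 7.92 kip/in; adequate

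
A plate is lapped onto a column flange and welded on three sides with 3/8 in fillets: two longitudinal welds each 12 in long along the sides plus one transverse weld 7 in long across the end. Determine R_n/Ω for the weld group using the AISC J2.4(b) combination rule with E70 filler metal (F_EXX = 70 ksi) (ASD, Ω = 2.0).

R_n/Ω ≈ 173 kips

t_e = 0.707 × 0.375 = 0.2651 in.
R_nwl = 0.6 × 70 × 0.2651 × 24 = 267.2 kips (longitudinal, 2 welds).
R_nwt = 0.6 × 70 × 0.2651 × 7 = 77.95 kips (transverse, base value).
(i) R_nwl + R_nwt = 345.2 kips; (ii) 0.85 R_nwl + 1.5 R_nwt = 344.1 kips.
R_n = max = 345.2 kips [governs: (i)]; R_n/Ω = 172.6 kips.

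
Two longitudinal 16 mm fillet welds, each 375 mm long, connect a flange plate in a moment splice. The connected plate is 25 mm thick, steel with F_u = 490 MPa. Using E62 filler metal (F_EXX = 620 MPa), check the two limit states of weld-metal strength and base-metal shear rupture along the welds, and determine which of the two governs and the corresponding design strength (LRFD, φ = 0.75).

t_e = 0.707 × 16 = 11.31 mm; L = 750 mm.
Weld metal: φR_n = 0.75 × 0.6 × 620 × 11.31 × 750 × 10⁻³ = 2367 kN.
Base metal (shear rupture): φR_n = 0.75 × 0.6 × 490 × 25 × 750 × 10⁻³ = 4134 kN.
Governing: weld metal.

φR_n ≈ 2370 kN (weld metal governs)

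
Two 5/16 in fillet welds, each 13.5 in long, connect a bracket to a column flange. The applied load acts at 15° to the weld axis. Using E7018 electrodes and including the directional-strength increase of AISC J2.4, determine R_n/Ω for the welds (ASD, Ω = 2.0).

R_n/Ω ≈ 134 kips

E70XX → F_EXX = 70 ksi.
t_e = 0.707 × 0.3125 = 0.2209 in; A_we = 0.2209 × 27 = 5.965 in².
Directional factor: 1.0 + 0.5 sin^1.5(15°) = 1.066.
F_nw = 0.6 × 70 × 1.066 = 44.77 ksi.
R_n/Ω = (44.77 × 5.965) / 2.0 = 133.5 kips.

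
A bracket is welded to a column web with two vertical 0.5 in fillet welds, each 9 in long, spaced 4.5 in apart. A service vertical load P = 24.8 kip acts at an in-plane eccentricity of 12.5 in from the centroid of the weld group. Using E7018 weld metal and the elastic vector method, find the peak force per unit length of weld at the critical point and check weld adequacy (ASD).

E70XX → F_EXX = 70 ksi.
Total weld length L_w = 18 in. Treat welds as unit-width lines.
Polar moment about centroid: J = 2[d³/12 + d(b/2)²] = 2[9³/12 + 9×2.25²] = 212.6 in³.
Direct shear f_v = P/L_w = 24.8 / 18 = 1.378 kip/in (vertical).
Torsion M = P·e = 24.8 × 12.5 = 310 kip·in.
Critical point at (x, y) = (2.25, 4.5) from centroid. f_tx = M·y/J = 6.561 kip/in; f_ty = M·x/J = 3.28 kip/in.
Resultant f_max = √[f_tx² + (f_v + f_ty)²] = √[6.561² + (1.378 + 3.28)²] = 8.046 kip/in.
Capacity per unit length: r_n/Ω = (1/2.0) × 0.6 × 70 × (0.707 × 0.5) = 7.423 kip/in.
8.046 > 7.423 → NOT adequate.

f_max ≈ 8.05 kip/in; NOT adequate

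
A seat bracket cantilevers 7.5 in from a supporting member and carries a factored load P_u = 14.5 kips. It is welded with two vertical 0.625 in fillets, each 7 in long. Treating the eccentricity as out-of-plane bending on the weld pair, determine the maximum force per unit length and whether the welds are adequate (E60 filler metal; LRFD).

f_max ≈ 6.74 kip/in; adequate

E60XX → F_EXX = 60 ksi.
L_w = 2 × 7 = 14 in; section modulus (unit throat) S = 2 × L²/6 = 16.33 in².
Direct shear f_v = P/L_w = 14.5/14 = 1.036 kip/in.
Moment M = P × e = 14.5 × 7.5 = 108.75 kip·in; bending f_b = M/S = 6.658 kip/in.
f_max = √(f_v² + f_b²) = √(1.036² + 6.658²) = 6.738 kip/in.
φr_n = 0.75 × 0.6 × 60 × (0.707 × 0.625) = 11.93 kip/in → adequate.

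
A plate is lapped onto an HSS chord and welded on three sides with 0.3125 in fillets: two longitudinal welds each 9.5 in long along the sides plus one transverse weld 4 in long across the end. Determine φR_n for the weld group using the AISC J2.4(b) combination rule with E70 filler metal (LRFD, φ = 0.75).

φR_n ≈ 160 kips

E70XX → F_EXX = 70 ksi.
t_e = 0.707 × 0.3125 = 0.2209 in.
R_nwl = 0.6 × 70 × 0.2209 × 19 = 176.3 kips (longitudinal, 2 welds).
R_nwt = 0.6 × 70 × 0.2209 × 4 = 37.12 kips (transverse, base value).
(i) R_nwl + R_nwt = 213.4 kips; (ii) 0.85 R_nwl + 1.5 R_nwt = 205.5 kips.
R_n = max = 213.4 kips [governs: (i)]; φR_n = 160.1 kips.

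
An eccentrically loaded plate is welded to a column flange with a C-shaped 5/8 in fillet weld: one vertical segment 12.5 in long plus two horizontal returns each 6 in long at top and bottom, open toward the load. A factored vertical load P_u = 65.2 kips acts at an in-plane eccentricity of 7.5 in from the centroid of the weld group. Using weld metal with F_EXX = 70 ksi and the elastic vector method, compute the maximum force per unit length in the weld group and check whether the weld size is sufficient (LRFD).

Total weld length L_w = 24.5 in. Treat welds as unit-width lines.
Centroid: x̄ = 2×6×3 / 24.5 = 1.469 in from the vertical weld.
Polar moment about centroid: J = I_x + I_y = [12.5³/12 + 2×6×6.25²] + [12.5×1.469² + 2(6³/12 + 6×1.531²)] = 722.6 in³.
Direct shear f_v = P/L_w = 65.2 / 24.5 = 2.661 kip/in (vertical).
Torsion M = P·e = 65.2 × 7.5 = 489 kip·in.
Critical point at (x, y) = (4.531, 6.25) from centroid. f_tx = M·y/J = 4.229 kip/in; f_ty = M·x/J = 3.066 kip/in.
Resultant f_max = √[f_tx² + (f_v + f_ty)²] = √[4.229² + (2.661 + 3.066)²] = 7.12 kip/in.
Capacity per unit length: φr_n = 0.75 × 0.6 × 70 × (0.707 × 0.625) = 13.92 kip/in.
7.12 ≤ 13.92 → adequate.

f_max ≈ 7.12 kip/in; adequate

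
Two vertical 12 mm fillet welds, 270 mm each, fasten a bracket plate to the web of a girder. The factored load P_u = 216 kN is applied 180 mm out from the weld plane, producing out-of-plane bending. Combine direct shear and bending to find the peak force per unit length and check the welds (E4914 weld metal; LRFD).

E49XX → F_EXX = 490 MPa.
L_w = 2 × 270 = 540 mm; section modulus (unit throat) S = 2 × L²/6 = 24300 mm².
Direct shear f_v = P/L_w = 216×10³/540 = 400 N/mm.
Moment M = P × e = 216×10³ × 180 = 38880000 N·mm; bending f_b = M/S = 1600 N/mm.
f_max = √(f_v² + f_b²) = √(400² + 1600²) = 1649 N/mm.
φr_n = 0.75 × 0.6 × 490 × (0.707 × 12) = 1871 N/mm → adequate.

f_max ≈ 1650 N/mm; adequate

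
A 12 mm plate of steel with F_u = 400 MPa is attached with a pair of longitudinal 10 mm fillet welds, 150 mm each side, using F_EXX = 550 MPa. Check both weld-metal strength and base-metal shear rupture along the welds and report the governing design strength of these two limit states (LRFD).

φR_n ≈ 525 kN (weld metal governs)

t_e = 0.707 × 10 = 7.07 mm; L = 300 mm.
Weld metal: φR_n = 0.75 × 0.6 × 550 × 7.07 × 300 × 10⁻³ = 524.9 kN.
Base metal (shear rupture): φR_n = 0.75 × 0.6 × 400 × 12 × 300 × 10⁻³ = 648 kN.
Governing: weld metal.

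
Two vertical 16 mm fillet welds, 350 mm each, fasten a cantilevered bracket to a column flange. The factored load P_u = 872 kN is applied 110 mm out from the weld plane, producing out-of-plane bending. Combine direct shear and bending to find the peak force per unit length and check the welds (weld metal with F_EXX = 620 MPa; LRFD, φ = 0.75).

L_w = 2 × 350 = 700 mm; section modulus (unit throat) S = 2 × L²/6 = 40830 mm².
Direct shear f_v = P/L_w = 872×10³/700 = 1246 N/mm.
Moment M = P × e = 872×10³ × 110 = 95920000 N·mm; bending f_b = M/S = 2349 N/mm.
f_max = √(f_v² + f_b²) = √(1246² + 2349²) = 2659 N/mm.
φr_n = 0.75 × 0.6 × 620 × (0.707 × 16) = 3156 N/mm → adequate.

f_max ≈ 2660 N/mm; adequate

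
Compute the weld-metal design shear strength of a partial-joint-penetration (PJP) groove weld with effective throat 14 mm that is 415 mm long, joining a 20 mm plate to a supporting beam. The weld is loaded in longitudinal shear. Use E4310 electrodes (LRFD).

E43XX → F_EXX = 430 MPa.
Effective throat (given) t_e = 14 mm.
A_we = 14 × 415 = 5810 mm².
F_nw = 0.6 F_EXX = 258 MPa.
φR_n = 0.75 × 258 × 5810 × 10⁻³ = 1124 kN.

φR_n ≈ 1120 kN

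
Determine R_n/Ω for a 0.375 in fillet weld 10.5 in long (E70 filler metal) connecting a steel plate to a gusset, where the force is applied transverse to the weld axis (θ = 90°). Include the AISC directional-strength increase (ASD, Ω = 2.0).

R_n/Ω ≈ 87.7 kips

E70XX → F_EXX = 70 ksi.
t_e = 0.707 × 0.375 = 0.2651 in; A_we = 0.2651 × 10.5 = 2.784 in².
Directional factor: 1.0 + 0.5 sin^1.5(90°) = 1.5.
F_nw = 0.6 × 70 × 1.5 = 63 ksi.
R_n/Ω = (63 × 2.784) / 2.0 = 87.69 kips.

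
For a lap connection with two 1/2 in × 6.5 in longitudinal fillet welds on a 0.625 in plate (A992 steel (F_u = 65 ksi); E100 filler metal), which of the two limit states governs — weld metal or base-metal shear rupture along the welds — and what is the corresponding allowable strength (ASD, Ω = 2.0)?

E100XX → F_EXX = 100 ksi.
t_e = 0.707 × 0.5 = 0.3535 in; L = 13 in.
Weld metal: R_n/Ω = (1/2.0) × 0.6 × 100 × 0.3535 × 13 = 137.9 kips.
Base metal (shear rupture): R_n/Ω = (1/2.0) × 0.6 × 65 × 0.625 × 13 = 158.4 kips.
Governing: weld metal.

R_n/Ω ≈ 138 kips (weld metal governs)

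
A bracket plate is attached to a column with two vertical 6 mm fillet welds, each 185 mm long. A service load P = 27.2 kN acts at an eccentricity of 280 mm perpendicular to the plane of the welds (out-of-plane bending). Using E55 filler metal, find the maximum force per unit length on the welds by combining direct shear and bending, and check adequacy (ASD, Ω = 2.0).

f_max ≈ 672 N/mm; adequate

E55XX → F_EXX = 550 MPa.
L_w = 2 × 185 = 370 mm; section modulus (unit throat) S = 2 × L²/6 = 11410 mm².
Direct shear f_v = P/L_w = 27.2×10³/370 = 73.51 N/mm.
Moment M = P × e = 27.2×10³ × 280 = 7616000 N·mm; bending f_b = M/S = 667.6 N/mm.
f_max = √(f_v² + f_b²) = √(73.51² + 667.6²) = 671.6 N/mm.
r_n/Ω = (1/2.0) × 0.6 × 550 × (0.707 × 6) = 699.9 N/mm → adequate.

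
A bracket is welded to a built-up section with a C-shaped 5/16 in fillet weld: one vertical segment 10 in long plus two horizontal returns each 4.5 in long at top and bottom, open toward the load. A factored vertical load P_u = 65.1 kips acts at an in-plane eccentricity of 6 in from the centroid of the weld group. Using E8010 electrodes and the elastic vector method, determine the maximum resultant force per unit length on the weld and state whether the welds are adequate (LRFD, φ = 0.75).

f_max ≈ 9.2 kip/in; NOT adequate

E80XX → F_EXX = 80 ksi.
Total weld length L_w = 19 in. Treat welds as unit-width lines.
Centroid: x̄ = 2×4.5×2.25 / 19 = 1.066 in from the vertical weld.
Polar moment about centroid: J = I_x + I_y = [10³/12 + 2×4.5×5²] + [10×1.066² + 2(4.5³/12 + 4.5×1.184²)] = 347.5 in³.
Direct shear f_v = P/L_w = 65.1 / 19 = 3.426 kip/in (vertical).
Torsion M = P·e = 65.1 × 6 = 390.6 kip·in.
Critical point at (x, y) = (3.434, 5) from centroid. f_tx = M·y/J = 5.62 kip/in; f_ty = M·x/J = 3.86 kip/in.
Resultant f_max = √[f_tx² + (f_v + f_ty)²] = √[5.62² + (3.426 + 3.86)²] = 9.202 kip/in.
Capacity per unit length: φr_n = 0.75 × 0.6 × 80 × (0.707 × 0.3125) = 7.954 kip/in.
9.202 > 7.954 → NOT adequate.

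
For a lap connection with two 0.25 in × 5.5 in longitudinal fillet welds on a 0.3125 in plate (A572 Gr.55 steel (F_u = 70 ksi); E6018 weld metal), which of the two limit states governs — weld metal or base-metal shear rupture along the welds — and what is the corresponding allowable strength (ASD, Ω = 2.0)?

R_n/Ω ≈ 35 kips (weld metal governs)

E60XX → F_EXX = 60 ksi.
t_e = 0.707 × 0.25 = 0.1767 in; L = 11 in.
Weld metal: R_n/Ω = (1/2.0) × 0.6 × 60 × 0.1767 × 11 = 35 kips.
Base metal (shear rupture): R_n/Ω = (1/2.0) × 0.6 × 70 × 0.3125 × 11 = 72.19 kips.
Governing: weld metal.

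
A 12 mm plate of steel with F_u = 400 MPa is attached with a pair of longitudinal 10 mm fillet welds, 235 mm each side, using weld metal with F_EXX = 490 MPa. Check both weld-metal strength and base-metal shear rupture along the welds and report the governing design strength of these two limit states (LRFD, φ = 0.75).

t_e = 0.707 × 10 = 7.07 mm; L = 470 mm.
Weld metal: φR_n = 0.75 × 0.6 × 490 × 7.07 × 470 × 10⁻³ = 732.7 kN.
Base metal (shear rupture): φR_n = 0.75 × 0.6 × 400 × 12 × 470 × 10⁻³ = 1015 kN.
Governing: weld metal.

φR_n ≈ 733 kN (weld metal governs)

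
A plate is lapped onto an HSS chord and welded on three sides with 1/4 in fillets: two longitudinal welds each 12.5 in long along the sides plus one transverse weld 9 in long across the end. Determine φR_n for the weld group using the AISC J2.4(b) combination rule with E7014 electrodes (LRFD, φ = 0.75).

E70XX → F_EXX = 70 ksi.
t_e = 0.707 × 0.25 = 0.1767 in.
R_nwl = 0.6 × 70 × 0.1767 × 25 = 185.6 kip (longitudinal, 2 welds).
R_nwt = 0.6 × 70 × 0.1767 × 9 = 66.81 kip (transverse, base value).
(i) R_nwl + R_nwt = 252.4 kip; (ii) 0.85 R_nwl + 1.5 R_nwt = 258 kip.
R_n = max = 258 kip [governs: (ii)]; φR_n = 193.5 kip.

φR_n ≈ 193 kip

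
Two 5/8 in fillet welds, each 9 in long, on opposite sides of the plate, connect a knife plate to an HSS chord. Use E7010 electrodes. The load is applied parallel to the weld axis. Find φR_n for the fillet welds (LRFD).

φR_n ≈ 251 kips

E70XX → F_EXX = 70 ksi.
Effective throat t_e = 0.707 × 0.625 = 0.4419 in.
Total length L = 18 in; A_we = 0.4419 × 18 = 7.954 in².
F_nw = 0.6 F_EXX = 0.6 × 70 = 42 ksi.
φR_n = 0.75 × 42 × 7.954 = 250.5 kips.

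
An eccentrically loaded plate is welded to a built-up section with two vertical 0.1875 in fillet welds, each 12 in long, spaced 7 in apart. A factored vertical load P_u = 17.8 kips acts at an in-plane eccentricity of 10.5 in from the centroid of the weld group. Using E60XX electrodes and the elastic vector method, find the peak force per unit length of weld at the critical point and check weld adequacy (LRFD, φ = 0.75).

f_max ≈ 2.68 kip/in; adequate

E60XX → F_EXX = 60 ksi.
Total weld length L_w = 24 in. Treat welds as unit-width lines.
Polar moment about centroid: J = 2[d³/12 + d(b/2)²] = 2[12³/12 + 12×3.5²] = 582 in³.
Direct shear f_v = P/L_w = 17.8 / 24 = 0.7417 kip/in (vertical).
Torsion M = P·e = 17.8 × 10.5 = 186.9 kip·in.
Critical point at (x, y) = (3.5, 6) from centroid. f_tx = M·y/J = 1.927 kip/in; f_ty = M·x/J = 1.124 kip/in.
Resultant f_max = √[f_tx² + (f_v + f_ty)²] = √[1.927² + (0.7417 + 1.124)²] = 2.682 kip/in.
Capacity per unit length: φr_n = 0.75 × 0.6 × 60 × (0.707 × 0.1875) = 3.579 kip/in.
2.682 ≤ 3.579 → adequate.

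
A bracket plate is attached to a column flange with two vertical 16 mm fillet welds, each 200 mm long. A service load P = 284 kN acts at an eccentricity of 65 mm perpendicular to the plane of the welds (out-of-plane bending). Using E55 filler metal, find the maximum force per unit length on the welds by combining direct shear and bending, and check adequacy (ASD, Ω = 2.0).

E55XX → F_EXX = 550 MPa.
L_w = 2 × 200 = 400 mm; section modulus (unit throat) S = 2 × L²/6 = 13330 mm².
Direct shear f_v = P/L_w = 284×10³/400 = 710 N/mm.
Moment M = P × e = 284×10³ × 65 = 18460000 N·mm; bending f_b = M/S = 1384 N/mm.
f_max = √(f_v² + f_b²) = √(710² + 1384²) = 1556 N/mm.
r_n/Ω = (1/2.0) × 0.6 × 550 × (0.707 × 16) = 1866 N/mm → adequate.

f_max ≈ 1560 N/mm; adequate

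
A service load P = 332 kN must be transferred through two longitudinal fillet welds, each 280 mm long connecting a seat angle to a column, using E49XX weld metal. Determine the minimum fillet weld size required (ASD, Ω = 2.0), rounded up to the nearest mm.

E49XX → F_EXX = 490 MPa.
Total weld length L = 560 mm.
Required throat t_e = P × Ω / (0.6 F_EXX × L) = 332 × 2.0 / (0.6 × 490 × 560 × 10⁻³) = 4.033 mm.
Required leg w = t_e / 0.707 = 5.704 mm → use 6 mm.

w = 6 mm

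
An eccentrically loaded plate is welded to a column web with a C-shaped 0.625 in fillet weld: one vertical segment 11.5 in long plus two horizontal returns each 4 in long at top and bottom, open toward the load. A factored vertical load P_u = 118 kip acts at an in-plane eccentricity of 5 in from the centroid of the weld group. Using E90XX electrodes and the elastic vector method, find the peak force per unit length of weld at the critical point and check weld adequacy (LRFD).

f_max ≈ 13.2 kip/in; adequate

E90XX → F_EXX = 90 ksi.
Total weld length L_w = 19.5 in. Treat welds as unit-width lines.
Centroid: x̄ = 2×4×2 / 19.5 = 0.8205 in from the vertical weld.
Polar moment about centroid: J = I_x + I_y = [11.5³/12 + 2×4×5.75²] + [11.5×0.8205² + 2(4³/12 + 4×1.179²)] = 420.8 in³.
Direct shear f_v = P/L_w = 118 / 19.5 = 6.051 kip/in (vertical).
Torsion M = P·e = 118 × 5 = 590 kip·in.
Critical point at (x, y) = (3.179, 5.75) from centroid. f_tx = M·y/J = 8.062 kip/in; f_ty = M·x/J = 4.458 kip/in.
Resultant f_max = √[f_tx² + (f_v + f_ty)²] = √[8.062² + (6.051 + 4.458)²] = 13.25 kip/in.
Capacity per unit length: φr_n = 0.75 × 0.6 × 90 × (0.707 × 0.625) = 17.9 kip/in.
13.25 ≤ 17.9 → adequate.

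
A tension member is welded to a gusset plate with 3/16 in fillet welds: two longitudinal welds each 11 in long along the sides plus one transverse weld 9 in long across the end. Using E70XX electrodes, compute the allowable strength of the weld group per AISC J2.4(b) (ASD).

R_n/Ω ≈ 89.6 kip

E70XX → F_EXX = 70 ksi.
t_e = 0.707 × 0.1875 = 0.1326 in.
R_nwl = 0.6 × 70 × 0.1326 × 22 = 122.5 kip (longitudinal, 2 welds).
R_nwt = 0.6 × 70 × 0.1326 × 9 = 50.11 kip (transverse, base value).
(i) R_nwl + R_nwt = 172.6 kip; (ii) 0.85 R_nwl + 1.5 R_nwt = 179.3 kip.
R_n = max = 179.3 kip [governs: (ii)]; R_n/Ω = 89.64 kip.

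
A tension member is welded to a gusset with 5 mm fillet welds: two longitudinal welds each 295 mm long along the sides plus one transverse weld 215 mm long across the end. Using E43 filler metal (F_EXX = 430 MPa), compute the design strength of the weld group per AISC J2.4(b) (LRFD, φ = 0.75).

t_e = 0.707 × 5 = 3.535 mm.
R_nwl = 0.6 × 430 × 3.535 × 590 × 10⁻³ = 538.1 kN (longitudinal, 2 welds).
R_nwt = 0.6 × 430 × 3.535 × 215 × 10⁻³ = 196.1 kN (transverse, base value).
(i) R_nwl + R_nwt = 734.2 kN; (ii) 0.85 R_nwl + 1.5 R_nwt = 751.5 kN.
R_n = max = 751.5 kN [governs: (ii)]; φR_n = 563.6 kN.

φR_n ≈ 564 kN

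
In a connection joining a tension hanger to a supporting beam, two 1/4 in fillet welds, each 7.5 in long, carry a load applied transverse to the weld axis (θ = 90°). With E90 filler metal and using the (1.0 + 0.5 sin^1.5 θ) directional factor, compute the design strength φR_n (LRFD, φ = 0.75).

φR_n ≈ 161 kips

E90XX → F_EXX = 90 ksi.
t_e = 0.707 × 0.25 = 0.1767 in; A_we = 0.1767 × 15 = 2.651 in².
Directional factor: 1.0 + 0.5 sin^1.5(90°) = 1.5.
F_nw = 0.6 × 90 × 1.5 = 81 ksi.
φR_n = 0.75 × 81 × 2.651 = 161.1 kips.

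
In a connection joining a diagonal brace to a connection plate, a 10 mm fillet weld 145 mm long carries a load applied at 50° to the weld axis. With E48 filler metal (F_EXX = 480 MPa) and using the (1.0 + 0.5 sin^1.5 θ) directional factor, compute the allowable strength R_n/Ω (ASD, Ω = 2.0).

R_n/Ω ≈ 197 kN

t_e = 0.707 × 10 = 7.07 mm; A_we = 7.07 × 145 = 1025 mm².
Directional factor: 1.0 + 0.5 sin^1.5(50°) = 1.335.
F_nw = 0.6 × 480 × 1.335 = 384.5 MPa.
R_n/Ω = (384.5 × 1025) / 2.0 × 10⁻³ = 197.1 kN.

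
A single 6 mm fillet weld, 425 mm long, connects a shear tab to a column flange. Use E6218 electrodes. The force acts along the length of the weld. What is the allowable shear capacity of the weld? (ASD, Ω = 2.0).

E62XX → F_EXX = 620 MPa.
Effective throat t_e = 0.707 × 6 = 4.242 mm.
Total length L = 425 mm; A_we = 4.242 × 425 = 1803 mm².
F_nw = 0.6 F_EXX = 0.6 × 620 = 372 MPa.
R_n = 372 × 1803 × 10⁻³ = 670.7 kN; R_n/Ω = 670.7/2.0 = 335.3 kN.

R_n/Ω ≈ 335 kN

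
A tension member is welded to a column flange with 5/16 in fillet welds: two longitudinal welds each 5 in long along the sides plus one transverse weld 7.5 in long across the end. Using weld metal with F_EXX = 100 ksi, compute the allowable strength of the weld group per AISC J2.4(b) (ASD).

t_e = 0.707 × 0.3125 = 0.2209 in.
R_nwl = 0.6 × 100 × 0.2209 × 10 = 132.6 kips (longitudinal, 2 welds).
R_nwt = 0.6 × 100 × 0.2209 × 7.5 = 99.42 kips (transverse, base value).
(i) R_nwl + R_nwt = 232 kips; (ii) 0.85 R_nwl + 1.5 R_nwt = 261.8 kips.
R_n = max = 261.8 kips [governs: (ii)]; R_n/Ω = 130.9 kips.

R_n/Ω ≈ 131 kips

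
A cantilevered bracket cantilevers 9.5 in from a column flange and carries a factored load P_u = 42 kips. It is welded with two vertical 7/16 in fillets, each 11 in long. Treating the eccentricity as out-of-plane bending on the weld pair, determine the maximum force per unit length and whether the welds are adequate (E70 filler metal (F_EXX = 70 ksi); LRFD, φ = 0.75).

f_max ≈ 10.1 kip/in; NOT adequate

L_w = 2 × 11 = 22 in; section modulus (unit throat) S = 2 × L²/6 = 40.33 in².
Direct shear f_v = P/L_w = 42/22 = 1.909 kip/in.
Moment M = P × e = 42 × 9.5 = 399 kip·in; bending f_b = M/S = 9.893 kip/in.
f_max = √(f_v² + f_b²) = √(1.909² + 9.893²) = 10.08 kip/in.
φr_n = 0.75 × 0.6 × 70 × (0.707 × 0.4375) = 9.743 kip/in → NOT adequate.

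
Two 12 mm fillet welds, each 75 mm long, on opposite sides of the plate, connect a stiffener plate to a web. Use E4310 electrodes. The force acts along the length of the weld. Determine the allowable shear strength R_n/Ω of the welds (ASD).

E43XX → F_EXX = 430 MPa.
Effective throat t_e = 0.707 × 12 = 8.484 mm.
Total length L = 150 mm; A_we = 8.484 × 150 = 1273 mm².
F_nw = 0.6 F_EXX = 0.6 × 430 = 258 MPa.
R_n = 258 × 1273 × 10⁻³ = 328.3 kN; R_n/Ω = 328.3/2.0 = 164.2 kN.

R_n/Ω ≈ 164 kN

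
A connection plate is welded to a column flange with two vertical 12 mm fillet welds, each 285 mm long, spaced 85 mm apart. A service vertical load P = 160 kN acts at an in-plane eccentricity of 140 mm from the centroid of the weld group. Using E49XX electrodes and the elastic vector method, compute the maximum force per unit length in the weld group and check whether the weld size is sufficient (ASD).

f_max ≈ 808 N/mm; adequate

E49XX → F_EXX = 490 MPa.
Total weld length L_w = 570 mm. Treat welds as unit-width lines.
Polar moment about centroid: J = 2[d³/12 + d(b/2)²] = 2[285³/12 + 285×42.5²] = 4888000 mm³.
Direct shear f_v = P/L_w = 160×10³ / 570 = 280.7 N/mm (vertical).
Torsion M = P·e = 160×10³ × 140 = 22400000 N·mm.
Critical point at (x, y) = (42.5, 142.5) from centroid. f_tx = M·y/J = 653.1 N/mm; f_ty = M·x/J = 194.8 N/mm.
Resultant f_max = √[f_tx² + (f_v + f_ty)²] = √[653.1² + (280.7 + 194.8)²] = 807.8 N/mm.
Capacity per unit length: r_n/Ω = (1/2.0) × 0.6 × 490 × (0.707 × 12) = 1247 N/mm.
807.8 ≤ 1247 → adequate.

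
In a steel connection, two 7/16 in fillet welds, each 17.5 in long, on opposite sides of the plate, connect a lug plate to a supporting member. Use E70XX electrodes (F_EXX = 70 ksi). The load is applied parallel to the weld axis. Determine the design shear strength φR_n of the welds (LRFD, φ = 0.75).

φR_n ≈ 341 kips

Effective throat t_e = 0.707 × 0.4375 = 0.3093 in.
Total length L = 35 in; A_we = 0.3093 × 35 = 10.83 in².
F_nw = 0.6 F_EXX = 0.6 × 70 = 42 ksi.
φR_n = 0.75 × 42 × 10.83 = 341 kips.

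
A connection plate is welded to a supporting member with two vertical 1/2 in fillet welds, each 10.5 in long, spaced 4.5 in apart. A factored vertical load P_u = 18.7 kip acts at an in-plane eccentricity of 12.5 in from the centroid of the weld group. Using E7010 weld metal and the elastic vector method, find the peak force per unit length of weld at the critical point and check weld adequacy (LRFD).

f_max ≈ 4.88 kip/in; adequate

E70XX → F_EXX = 70 ksi.
Total weld length L_w = 21 in. Treat welds as unit-width lines.
Polar moment about centroid: J = 2[d³/12 + d(b/2)²] = 2[10.5³/12 + 10.5×2.25²] = 299.2 in³.
Direct shear f_v = P/L_w = 18.7 / 21 = 0.8905 kip/in (vertical).
Torsion M = P·e = 18.7 × 12.5 = 233.75 kip·in.
Critical point at (x, y) = (2.25, 5.25) from centroid. f_tx = M·y/J = 4.101 kip/in; f_ty = M·x/J = 1.758 kip/in.
Resultant f_max = √[f_tx² + (f_v + f_ty)²] = √[4.101² + (0.8905 + 1.758)²] = 4.882 kip/in.
Capacity per unit length: φr_n = 0.75 × 0.6 × 70 × (0.707 × 0.5) = 11.14 kip/in.
4.882 ≤ 11.14 → adequate.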